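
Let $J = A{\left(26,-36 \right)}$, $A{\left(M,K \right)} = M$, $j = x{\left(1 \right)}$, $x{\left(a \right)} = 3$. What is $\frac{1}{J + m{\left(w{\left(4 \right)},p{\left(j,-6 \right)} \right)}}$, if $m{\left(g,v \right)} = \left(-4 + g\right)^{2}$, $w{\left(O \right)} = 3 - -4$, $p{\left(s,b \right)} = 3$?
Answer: $\frac{1}{35} \approx 0.028571$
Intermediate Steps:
$j = 3$
$w{\left(O \right)} = 7$ ($w{\left(O \right)} = 3 + 4 = 7$)
$J = 26$
$\frac{1}{J + m{\left(w{\left(4 \right)},p{\left(j,-6 \right)} \right)}} = \frac{1}{26 + \left(-4 + 7\right)^{2}} = \frac{1}{26 + 3^{2}} = \frac{1}{26 + 9} = \frac{1}{35}$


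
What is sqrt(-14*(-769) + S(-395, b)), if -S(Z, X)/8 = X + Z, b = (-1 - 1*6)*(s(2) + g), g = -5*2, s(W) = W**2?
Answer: 3*sqrt(1510) ≈ 116.58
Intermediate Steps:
g = -10
b = 42 (b = (-1 - 1*6)*(2**2 - 10) = (-1 - 6)*(4 - 10) = -7*(-6) = 42)
S(Z, X) = -8*X - 8*Z (S(Z, X) = -8*(X + Z) = -8*X - 8*Z)
sqrt(-14*(-769) + S(-395, b)) = sqrt(-14*(-769) + (-8*42 - 8*(-395))) = sqrt(10766 + (-336 + 3160)) = sqrt(10766 + 2824) = sqrt(13590) = 3*sqrt(1510)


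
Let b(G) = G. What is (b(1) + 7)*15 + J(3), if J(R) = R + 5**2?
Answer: 148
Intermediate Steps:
J(R) = 25 + R (J(R) = R + 25 = 25 + R)
(b(1) + 7)*15 + J(3) = (1 + 7)*15 + (25 + 3) = 8*15 + 28 = 120 + 28 = 148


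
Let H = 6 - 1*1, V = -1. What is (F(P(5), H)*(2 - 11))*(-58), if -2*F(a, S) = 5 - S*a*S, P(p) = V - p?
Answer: -40455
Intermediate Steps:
P(p) = -1 - p
H = 5 (H = 6 - 1 = 5)
F(a, S) = -5/2 + a*S²/2 (F(a, S) = -(5 - S*a*S)/2 = -(5 - a*S²)/2 = -5/2 + a*S²/2)
(F(P(5), H)*(2 - 11))*(-58) = ((-5/2 + (½)*(-1 - 1*5)*5²)*(2 - 11))*(-58) = ((-5/2 + (½)*(-1 - 5)*25)*(-9))*(-58) = ((-5/2 + (½)*(-6)*25)*(-9))*(-58) = ((-5/2 - 75)*(-9))*(-58) = -155/2*(-9)*(-58) = (1395/2)*(-58) = -40455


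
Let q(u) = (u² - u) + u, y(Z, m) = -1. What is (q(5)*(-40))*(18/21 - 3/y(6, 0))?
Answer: -27000/7 ≈ -3857.1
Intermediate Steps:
q(u) = u²
(q(5)*(-40))*(18/21 - 3/y(6, 0)) = (5²*(-40))*(18/21 - 3/(-1)) = (25*(-40))*(18*(1/21) - 3*(-1)) = -1000*(6/7 + 3) = -1000*27/7 = -27000/7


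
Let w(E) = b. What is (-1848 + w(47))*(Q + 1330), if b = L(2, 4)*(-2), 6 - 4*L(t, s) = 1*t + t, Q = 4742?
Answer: -11227128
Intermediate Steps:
L(t, s) = 3/2 - t/2 (L(t, s) = 3/2 - (1*t + t)/4 = 3/2 - (t + t)/4 = 3/2 - t/2)
b = -1 (b = (3/2 - 1/2*2)*(-2) = (3/2 - 1)*(-2) = (1/2)*(-2) = -1)
w(E) = -1
(-1848 + w(47))*(Q + 1330) = (-1848 - 1)*(4742 + 1330) = -1849*6072 = -11227128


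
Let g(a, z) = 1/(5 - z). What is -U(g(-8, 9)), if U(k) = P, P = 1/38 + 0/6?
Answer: -1/38 ≈ -0.026316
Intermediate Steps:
P = 1/38 (P = 1*(1/38) + 0*(⅙) = 1/38 + 0 = 1/38 ≈ 0.026316)
U(k) = 1/38
-U(g(-8, 9)) = -1*1/38 = -1/38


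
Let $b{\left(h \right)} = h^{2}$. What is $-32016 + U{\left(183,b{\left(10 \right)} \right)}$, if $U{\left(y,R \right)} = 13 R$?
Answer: $-30716$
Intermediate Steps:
$-32016 + U{\left(183,b{\left(10 \right)} \right)} = -32016 + 13 \cdot 10^{2} = -32016 + 13 \cdot 100 = -32016 + 1300 = -30716$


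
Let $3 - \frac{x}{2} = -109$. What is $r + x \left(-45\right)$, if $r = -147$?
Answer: $-10227$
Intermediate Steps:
$x = 224$ ($x = 6 - -218 = 6 + 218 = 224$)
$r + x \left(-45\right) = -147 + 224 \left(-45\right) = -147 - 10080 = -10227$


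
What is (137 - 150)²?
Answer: 169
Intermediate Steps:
(137 - 150)² = (-13)² = 169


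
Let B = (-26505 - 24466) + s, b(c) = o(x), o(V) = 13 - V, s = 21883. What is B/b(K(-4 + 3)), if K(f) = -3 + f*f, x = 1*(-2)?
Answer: -9696/5 ≈ -1939.2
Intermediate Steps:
x = -2
K(f) = -3 + f²
b(c) = 15 (b(c) = 13 - 1*(-2) = 13 + 2 = 15)
B = -29088 (B = (-26505 - 24466) + 21883 = -50971 + 21883 = -29088)
B/b(K(-4 + 3)) = -29088/15 = -29088*1/15 = -9696/5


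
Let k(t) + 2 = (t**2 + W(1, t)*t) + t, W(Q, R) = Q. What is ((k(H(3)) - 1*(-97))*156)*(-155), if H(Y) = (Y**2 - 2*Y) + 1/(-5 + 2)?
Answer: -7794020/3 ≈ -2.5980e+6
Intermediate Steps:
H(Y) = -1/3 + Y**2 - 2*Y (H(Y) = (Y**2 - 2*Y) + 1/(-3) = (Y**2 - 2*Y) - 1/3 = -1/3 + Y**2 - 2*Y)
k(t) = -2 + t**2 + 2*t (k(t) = -2 + ((t**2 + 1*t) + t) = -2 + ((t**2 + t) + t) = -2 + ((t + t**2) + t) = -2 + (t**2 + 2*t) = -2 + t**2 + 2*t)
((k(H(3)) - 1*(-97))*156)*(-155) = (((-2 + (-1/3 + 3**2 - 2*3)**2 + 2*(-1/3 + 3**2 - 2*3)) - 1*(-97))*156)*(-155) = (((-2 + (-1/3 + 9 - 6)**2 + 2*(-1/3 + 9 - 6)) + 97)*156)*(-155) = (((-2 + (8/3)**2 + 2*(8/3)) + 97)*156)*(-155) = (((-2 + 64/9 + 16/3) + 97)*156)*(-155) = ((94/9 + 97)*156)*(-155) = ((967/9)*156)*(-155) = (50284/3)*(-155) = -7794020/3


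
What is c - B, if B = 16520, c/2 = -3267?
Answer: -23054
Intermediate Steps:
c = -6534 (c = 2*(-3267) = -6534)
c - B = -6534 - 1*16520 = -6534 - 16520 = -23054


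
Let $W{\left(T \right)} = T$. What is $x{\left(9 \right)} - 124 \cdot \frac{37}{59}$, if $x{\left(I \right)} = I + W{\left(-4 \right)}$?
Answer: $- \frac{4293}{59} \approx -72.763$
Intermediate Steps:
$x{\left(I \right)} = -4 + I$ ($x{\left(I \right)} = I - 4 = -4 + I$)
$x{\left(9 \right)} - 124 \cdot \frac{37}{59} = \left(-4 + 9\right) - 124 \cdot \frac{37}{59} = 5 - 124 \cdot 37 \cdot \frac{1}{59} = 5 - \frac{4588}{59} = - \frac{4293}{59}$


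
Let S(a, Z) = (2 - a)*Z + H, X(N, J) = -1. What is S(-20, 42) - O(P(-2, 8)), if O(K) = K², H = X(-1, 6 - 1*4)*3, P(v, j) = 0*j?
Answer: 921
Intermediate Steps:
P(v, j) = 0
H = -3 (H = -1*3 = -3)
S(a, Z) = -3 + Z*(2 - a) (S(a, Z) = (2 - a)*Z - 3 = Z*(2 - a) - 3 = -3 + Z*(2 - a))
S(-20, 42) - O(P(-2, 8)) = (-3 + 2*42 - 1*42*(-20)) - 1*0² = (-3 + 84 + 840) - 1*0 = 921 + 0 = 921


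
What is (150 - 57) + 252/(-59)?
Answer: 5235/59 ≈ 88.729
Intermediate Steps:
(150 - 57) + 252/(-59) = 93 + 252*(-1/59) = 93 - 252/59 = 5235/59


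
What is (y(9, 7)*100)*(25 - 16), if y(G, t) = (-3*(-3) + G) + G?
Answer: 24300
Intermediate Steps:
y(G, t) = 9 + 2*G (y(G, t) = (9 + G) + G = 9 + 2*G)
(y(9, 7)*100)*(25 - 16) = ((9 + 2*9)*100)*(25 - 16) = ((9 + 18)*100)*9 = (27*100)*9 = 2700*9 = 24300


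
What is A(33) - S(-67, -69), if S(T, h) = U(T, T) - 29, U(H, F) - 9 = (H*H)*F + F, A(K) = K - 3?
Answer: 300880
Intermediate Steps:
A(K) = -3 + K
U(H, F) = 9 + F + F*H² (U(H, F) = 9 + ((H*H)*F + F) = 9 + (H²*F + F) = 9 + (F*H² + F) = 9 + (F + F*H²) = 9 + F + F*H²)
S(T, h) = -20 + T + T³ (S(T, h) = (9 + T + T*T²) - 29 = (9 + T + T³) - 29 = -20 + T + T³)
A(33) - S(-67, -69) = (-3 + 33) - (-20 - 67 + (-67)³) = 30 - (-20 - 67 - 300763) = 30 - 1*(-300850) = 30 + 300850 = 300880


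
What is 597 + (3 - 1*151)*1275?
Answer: -188103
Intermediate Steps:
597 + (3 - 1*151)*1275 = 597 + (3 - 151)*1275 = 597 - 148*1275 = 597 - 188700 = -188103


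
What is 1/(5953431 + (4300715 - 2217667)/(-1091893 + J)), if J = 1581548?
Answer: 489655/2915129339353 ≈ 1.6797e-7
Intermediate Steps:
1/(5953431 + (4300715 - 2217667)/(-1091893 + J)) = 1/(5953431 + (4300715 - 2217667)/(-1091893 + 1581548)) = 1/(5953431 + 2083048/489655) = 1/(2915129339353/489655) = 489655/2915129339353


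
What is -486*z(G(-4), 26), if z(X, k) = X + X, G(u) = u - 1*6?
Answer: 9720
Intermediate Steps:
G(u) = -6 + u (G(u) = u - 6 = -6 + u)
z(X, k) = 2*X
-486*z(G(-4), 26) = -972*(-6 - 4) = -972*(-10) = -486*(-20) = 9720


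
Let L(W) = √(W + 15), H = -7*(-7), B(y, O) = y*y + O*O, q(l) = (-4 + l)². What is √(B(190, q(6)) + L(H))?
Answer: 2*√9031 ≈ 190.06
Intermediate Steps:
B(y, O) = O² + y² (B(y, O) = y² + O² = O² + y²)
H = 49
L(W) = √(15 + W)
√(B(190, q(6)) + L(H)) = √((((-4 + 6)²)² + 190²) + √(15 + 49)) = √(((2²)² + 36100) + √64) = √((4² + 36100) + 8) = √((16 + 36100) + 8) = √(36116 + 8) = √36124 = 2*√9031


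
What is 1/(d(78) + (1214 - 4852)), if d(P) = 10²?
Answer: -1/3538 ≈ -0.00028265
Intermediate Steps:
d(P) = 100
1/(d(78) + (1214 - 4852)) = 1/(100 + (1214 - 4852)) = 1/(100 - 3638) = 1/(-3538) = -1/3538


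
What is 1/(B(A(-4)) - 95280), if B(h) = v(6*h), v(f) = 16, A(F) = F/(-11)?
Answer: -1/95264 ≈ -1.0497e-5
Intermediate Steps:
A(F) = -F/11 (A(F) = F*(-1/11) = -F/11)
B(h) = 16
1/(B(A(-4)) - 95280) = 1/(16 - 95280) = 1/(-95264) = -1/95264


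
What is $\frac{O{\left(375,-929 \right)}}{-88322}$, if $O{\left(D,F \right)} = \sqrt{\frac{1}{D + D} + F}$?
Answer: $- \frac{i \sqrt{20902470}}{13248300} \approx - 0.0003451 i$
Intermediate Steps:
$O{\left(D,F \right)} = \sqrt{F + \frac{1}{2 D}}$ ($O{\left(D,F \right)} = \sqrt{\frac{1}{2 D} + F} = \sqrt{F + \frac{1}{2 D}}$)
$\frac{O{\left(375,-929 \right)}}{-88322} = \frac{\frac{1}{2} \sqrt{\frac{2}{375} + 4 \left(-929\right)}}{-88322} = \frac{\sqrt{2 \cdot \frac{1}{375} - 3716}}{2} \left(- \frac{1}{88322}\right) = \frac{\sqrt{\frac{2}{375} - 3716}}{2} \left(- \frac{1}{88322}\right) = \frac{\sqrt{- \frac{1393498}{375}}}{2} \left(- \frac{1}{88322}\right) = \frac{\frac{1}{75} i \sqrt{20902470}}{2} \left(- \frac{1}{88322}\right) = \frac{i \sqrt{20902470}}{150} \left(- \frac{1}{88322}\right) = - \frac{i \sqrt{20902470}}{13248300}$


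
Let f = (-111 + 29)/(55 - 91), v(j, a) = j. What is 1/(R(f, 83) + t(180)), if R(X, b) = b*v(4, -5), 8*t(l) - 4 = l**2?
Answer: 2/8765 ≈ 0.00022818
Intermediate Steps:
f = 41/18 (f = -82/(-36) = -82*(-1/36) = 41/18 ≈ 2.2778)
t(l) = 1/2 + l**2/8
R(X, b) = 4*b (R(X, b) = b*4 = 4*b)
1/(R(f, 83) + t(180)) = 1/(4*83 + (1/2 + (1/8)*180**2)) = 1/(332 + (1/2 + (1/8)*32400)) = 1/(332 + (1/2 + 4050)) = 1/(332 + 8101/2) = 1/(8765/2) = 2/8765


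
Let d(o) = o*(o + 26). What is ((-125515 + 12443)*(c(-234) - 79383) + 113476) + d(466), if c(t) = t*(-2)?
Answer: 8923419628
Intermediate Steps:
c(t) = -2*t
d(o) = o*(26 + o)
((-125515 + 12443)*(c(-234) - 79383) + 113476) + d(466) = ((-125515 + 12443)*(-2*(-234) - 79383) + 113476) + 466*(26 + 466) = (-113072*(468 - 79383) + 113476) + 466*492 = (-113072*(-78915) + 113476) + 229272 = (8923076880 + 113476) + 229272 = 8923190356 + 229272 = 8923419628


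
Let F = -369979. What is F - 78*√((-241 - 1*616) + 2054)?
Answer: -369979 - 234*√133 ≈ -3.7268e+5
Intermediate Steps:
F - 78*√((-241 - 1*616) + 2054) = -369979 - 78*√((-241 - 1*616) + 2054) = -369979 - 78*√((-241 - 616) + 2054) = -369979 - 78*√(-857 + 2054) = -369979 - 78*√1197 = -369979 - 78*3*√133 = -369979 - 234*√133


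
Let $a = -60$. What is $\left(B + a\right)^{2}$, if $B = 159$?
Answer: $9801$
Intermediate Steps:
$\left(B + a\right)^{2} = \left(159 - 60\right)^{2} = 99^{2} = 9801$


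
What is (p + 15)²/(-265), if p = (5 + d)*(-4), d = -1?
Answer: -1/265 ≈ -0.0037736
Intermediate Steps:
p = -16 (p = (5 - 1)*(-4) = 4*(-4) = -16)
(p + 15)²/(-265) = (-16 + 15)²/(-265) = (-1)²*(-1/265) = 1*(-1/265) = -1/265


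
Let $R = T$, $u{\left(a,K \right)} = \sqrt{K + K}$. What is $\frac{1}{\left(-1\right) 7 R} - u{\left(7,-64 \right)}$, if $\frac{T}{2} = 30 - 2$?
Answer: $- \frac{1}{392} - 8 i \sqrt{2} \approx -0.002551 - 11.314 i$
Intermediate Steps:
$T = 56$ ($T = 2 \left(30 - 2\right) = 2 \cdot 28 = 56$)
$u{\left(a,K \right)} = \sqrt{2} \sqrt{K}$ ($u{\left(a,K \right)} = \sqrt{2 K} = \sqrt{2} \sqrt{K}$)
$R = 56$
$\frac{1}{\left(-1\right) 7 R} - u{\left(7,-64 \right)} = \frac{1}{\left(-1\right) 7 \cdot 56} - \sqrt{2} \sqrt{-64} = \frac{1}{\left(-7\right) 56} - \sqrt{2} \cdot 8 i = \frac{1}{-392} - 8 i \sqrt{2} = - \frac{1}{392} - 8 i \sqrt{2}$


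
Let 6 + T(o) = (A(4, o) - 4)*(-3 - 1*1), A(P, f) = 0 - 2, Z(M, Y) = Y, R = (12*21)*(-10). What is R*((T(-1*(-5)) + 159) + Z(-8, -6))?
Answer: -430920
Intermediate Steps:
R = -2520 (R = 252*(-10) = -2520)
A(P, f) = -2
T(o) = 18 (T(o) = -6 + (-2 - 4)*(-3 - 1*1) = -6 - 6*(-3 - 1) = -6 - 6*(-4) = -6 + 24 = 18)
R*((T(-1*(-5)) + 159) + Z(-8, -6)) = -2520*((18 + 159) - 6) = -2520*(177 - 6) = -2520*171 = -430920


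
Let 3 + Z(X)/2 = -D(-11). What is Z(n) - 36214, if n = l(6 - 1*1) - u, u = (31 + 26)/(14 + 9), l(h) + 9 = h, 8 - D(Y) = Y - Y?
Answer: -36236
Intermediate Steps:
D(Y) = 8 (D(Y) = 8 - (Y - Y) = 8 - 1*0 = 8 + 0 = 8)
l(h) = -9 + h
u = 57/23 ≈ 2.4783
n = -149/23 (n = (-9 + (6 - 1*1)) - 1*57/23 = (-9 + (6 - 1)) - 57/23 = (-9 + 5) - 57/23 = -4 - 57/23 = -149/23 ≈ -6.4783)
Z(X) = -22 (Z(X) = -6 + 2*(-1*8) = -6 + 2*(-8) = -6 - 16 = -22)
Z(n) - 36214 = -22 - 36214 = -36236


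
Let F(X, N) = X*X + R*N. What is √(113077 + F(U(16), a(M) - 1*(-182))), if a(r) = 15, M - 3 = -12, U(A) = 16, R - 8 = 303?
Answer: 30*√194 ≈ 417.85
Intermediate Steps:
R = 311 (R = 8 + 303 = 311)
M = -9 (M = 3 - 12 = -9)
F(X, N) = X² + 311*N (F(X, N) = X*X + 311*N = X² + 311*N)
√(113077 + F(U(16), a(M) - 1*(-182))) = √(113077 + (16² + 311*(15 - 1*(-182)))) = √(113077 + (256 + 311*(15 + 182))) = √(113077 + (256 + 311*197)) = √(113077 + (256 + 61267)) = √(113077 + 61523) = √174600 = 30*√194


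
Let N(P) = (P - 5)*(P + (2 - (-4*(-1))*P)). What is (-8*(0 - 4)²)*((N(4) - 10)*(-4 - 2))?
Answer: 0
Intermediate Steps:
N(P) = (-5 + P)*(2 - 3*P) (N(P) = (-5 + P)*(P + (2 - 4*P)) = (-5 + P)*(2 - 3*P))
(-8*(0 - 4)²)*((N(4) - 10)*(-4 - 2)) = (-8*(0 - 4)²)*(((-10 - 3*4² + 17*4) - 10)*(-4 - 2)) = (-8*(-4)²)*(((-10 - 3*16 + 68) - 10)*(-6)) = (-8*16)*(((-10 - 48 + 68) - 10)*(-6)) = -128*(10 - 10)*(-6) = -0*(-6) = -128*0 = 0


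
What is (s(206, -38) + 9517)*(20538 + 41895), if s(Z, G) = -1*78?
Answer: 589305087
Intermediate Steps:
s(Z, G) = -78
(s(206, -38) + 9517)*(20538 + 41895) = (-78 + 9517)*(20538 + 41895) = 9439*62433 = 589305087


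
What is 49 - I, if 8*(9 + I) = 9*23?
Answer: 257/8 ≈ 32.125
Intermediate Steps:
I = 135/8 (I = -9 + (9*23)/8 = -9 + (⅛)*207 = -9 + 207/8 = 135/8 ≈ 16.875)
49 - I = 49 - 1*135/8 = 49 - 135/8 = 257/8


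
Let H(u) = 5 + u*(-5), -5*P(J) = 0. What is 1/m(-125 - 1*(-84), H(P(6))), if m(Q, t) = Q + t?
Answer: -1/36 ≈ -0.027778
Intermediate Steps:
P(J) = 0 (P(J) = -1/5*0 = 0)
H(u) = 5 - 5*u
1/m(-125 - 1*(-84), H(P(6))) = 1/((-125 - 1*(-84)) + (5 - 5*0)) = 1/((-125 + 84) + (5 + 0)) = 1/(-41 + 5) = 1/(-36) = -1/36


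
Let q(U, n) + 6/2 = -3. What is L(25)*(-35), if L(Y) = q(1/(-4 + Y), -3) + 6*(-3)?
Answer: 840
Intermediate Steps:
q(U, n) = -6 (q(U, n) = -3 - 3 = -6)
L(Y) = -24 (L(Y) = -6 + 6*(-3) = -6 - 18 = -24)
L(25)*(-35) = -24*(-35) = 840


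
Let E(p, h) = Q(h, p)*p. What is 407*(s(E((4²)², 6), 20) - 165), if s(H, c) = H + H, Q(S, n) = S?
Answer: 1183149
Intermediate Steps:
E(p, h) = h*p
s(H, c) = 2*H
407*(s(E((4²)², 6), 20) - 165) = 407*(2*(6*(4²)²) - 165) = 407*(2*(6*16²) - 165) = 407*(2*(6*256) - 165) = 407*(2*1536 - 165) = 407*(3072 - 165) = 407*2907 = 1183149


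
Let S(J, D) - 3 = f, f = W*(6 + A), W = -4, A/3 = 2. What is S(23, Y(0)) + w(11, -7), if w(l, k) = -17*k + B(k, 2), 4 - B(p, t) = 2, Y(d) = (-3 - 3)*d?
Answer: 76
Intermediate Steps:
A = 6 (A = 3*2 = 6)
Y(d) = -6*d
B(p, t) = 2 (B(p, t) = 4 - 1*2 = 4 - 2 = 2)
w(l, k) = 2 - 17*k (w(l, k) = -17*k + 2 = 2 - 17*k)
f = -48 (f = -4*(6 + 6) = -4*12 = -48)
S(J, D) = -45 (S(J, D) = 3 - 48 = -45)
S(23, Y(0)) + w(11, -7) = -45 + (2 - 17*(-7)) = -45 + (2 + 119) = -45 + 121 = 76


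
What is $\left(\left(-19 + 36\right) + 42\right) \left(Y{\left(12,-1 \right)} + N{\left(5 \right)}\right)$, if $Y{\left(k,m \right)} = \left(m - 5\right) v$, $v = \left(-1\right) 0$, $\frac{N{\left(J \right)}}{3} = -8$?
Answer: $-1416$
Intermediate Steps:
$N{\left(J \right)} = -24$ ($N{\left(J \right)} = 3 \left(-8\right) = -24$)
$v = 0$
$Y{\left(k,m \right)} = 0$ ($Y{\left(k,m \right)} = \left(m - 5\right) 0 = \left(-5 + m\right) 0 = 0$)
$\left(\left(-19 + 36\right) + 42\right) \left(Y{\left(12,-1 \right)} + N{\left(5 \right)}\right) = \left(\left(-19 + 36\right) + 42\right) \left(0 - 24\right) = \left(17 + 42\right) \left(-24\right) = 59 \left(-24\right) = -1416$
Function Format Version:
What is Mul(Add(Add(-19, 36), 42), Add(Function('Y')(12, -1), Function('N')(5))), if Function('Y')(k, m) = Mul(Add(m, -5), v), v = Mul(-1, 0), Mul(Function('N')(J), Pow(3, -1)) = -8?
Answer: -1416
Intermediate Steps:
Function('N')(J) = -24 (Function('N')(J) = Mul(3, -8) = -24)
v = 0
Function('Y')(k, m) = 0 (Function('Y')(k, m) = Mul(Add(m, -5), 0) = Mul(Add(-5, m), 0) = 0)
Mul(Add(Add(-19, 36), 42), Add(Function('Y')(12, -1), Function('N')(5))) = Mul(Add(Add(-19, 36), 42), Add(0, -24)) = Mul(Add(17, 42), -24) = Mul(59, -24) = -1416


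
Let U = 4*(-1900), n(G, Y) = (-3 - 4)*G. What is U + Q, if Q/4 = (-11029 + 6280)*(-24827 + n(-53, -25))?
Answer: 464558576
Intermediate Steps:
n(G, Y) = -7*G
Q = 464566176 (Q = 4*((-11029 + 6280)*(-24827 - 7*(-53))) = 4*(-4749*(-24827 + 371)) = 4*(-4749*(-24456)) = 4*116141544 = 464566176)
U = -7600
U + Q = -7600 + 464566176 = 464558576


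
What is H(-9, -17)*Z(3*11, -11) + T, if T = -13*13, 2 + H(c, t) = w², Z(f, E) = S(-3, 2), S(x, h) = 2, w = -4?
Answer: -141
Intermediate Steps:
Z(f, E) = 2
H(c, t) = 14 (H(c, t) = -2 + (-4)² = -2 + 16 = 14)
T = -169
H(-9, -17)*Z(3*11, -11) + T = 14*2 - 169 = 28 - 169 = -141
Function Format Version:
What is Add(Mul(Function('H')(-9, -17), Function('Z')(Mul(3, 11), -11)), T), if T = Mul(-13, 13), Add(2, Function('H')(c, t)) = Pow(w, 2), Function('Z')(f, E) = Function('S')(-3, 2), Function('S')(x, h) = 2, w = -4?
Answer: -141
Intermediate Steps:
Function('Z')(f, E) = 2
Function('H')(c, t) = 14 (Function('H')(c, t) = Add(-2, Pow(-4, 2)) = Add(-2, 16) = 14)
T = -169
Add(Mul(Function('H')(-9, -17), Function('Z')(Mul(3, 11), -11)), T) = Add(Mul(14, 2), -169) = Add(28, -169) = -141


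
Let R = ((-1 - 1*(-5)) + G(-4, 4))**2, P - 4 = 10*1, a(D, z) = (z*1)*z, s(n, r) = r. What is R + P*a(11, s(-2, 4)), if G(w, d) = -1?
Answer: 233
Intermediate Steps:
a(D, z) = z**2 (a(D, z) = z*z = z**2)
P = 14 (P = 4 + 10*1 = 4 + 10 = 14)
R = 9 (R = ((-1 - 1*(-5)) - 1)**2 = ((-1 + 5) - 1)**2 = (4 - 1)**2 = 3**2 = 9)
R + P*a(11, s(-2, 4)) = 9 + 14*4**2 = 9 + 14*16 = 9 + 224 = 233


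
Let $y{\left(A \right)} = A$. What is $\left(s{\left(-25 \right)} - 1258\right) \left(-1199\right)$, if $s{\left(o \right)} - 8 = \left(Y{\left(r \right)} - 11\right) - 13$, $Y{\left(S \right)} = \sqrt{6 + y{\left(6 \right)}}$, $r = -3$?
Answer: $1527526 - 2398 \sqrt{3} \approx 1.5234 \cdot 10^{6}$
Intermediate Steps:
$Y{\left(S \right)} = 2 \sqrt{3}$ ($Y{\left(S \right)} = \sqrt{6 + 6} = \sqrt{12} = 2 \sqrt{3}$)
$s{\left(o \right)} = -16 + 2 \sqrt{3}$ ($s{\left(o \right)} = 8 - \left(24 - 2 \sqrt{3}\right) = -16 + 2 \sqrt{3}$)
$\left(s{\left(-25 \right)} - 1258\right) \left(-1199\right) = \left(\left(-16 + 2 \sqrt{3}\right) - 1258\right) \left(-1199\right) = \left(-1274 + 2 \sqrt{3}\right) \left(-1199\right) = 1527526 - 2398 \sqrt{3}$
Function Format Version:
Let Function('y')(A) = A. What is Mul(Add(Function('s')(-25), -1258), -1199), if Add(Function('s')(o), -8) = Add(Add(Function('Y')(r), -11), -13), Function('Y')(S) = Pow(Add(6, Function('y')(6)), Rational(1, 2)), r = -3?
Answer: Add(1527526, Mul(-2398, Pow(3, Rational(1, 2)))) ≈ 1.5234e+6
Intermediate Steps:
Function('Y')(S) = Mul(2, Pow(3, Rational(1, 2))) (Function('Y')(S) = Pow(Add(6, 6), Rational(1, 2)) = Pow(12, Rational(1, 2)) = Mul(2, Pow(3, Rational(1, 2))))
Function('s')(o) = Add(-16, Mul(2, Pow(3, Rational(1, 2)))) (Function('s')(o) = Add(8, Add(Add(Mul(2, Pow(3, Rational(1, 2))), -11), -13)) = Add(8, Add(Add(-11, Mul(2, Pow(3, Rational(1, 2)))), -13)) = Add(8, Add(-24, Mul(2, Pow(3, Rational(1, 2))))) = Add(-16, Mul(2, Pow(3, Rational(1, 2)))))
Mul(Add(Function('s')(-25), -1258), -1199) = Mul(Add(Add(-16, Mul(2, Pow(3, Rational(1, 2)))), -1258), -1199) = Mul(Add(-1274, Mul(2, Pow(3, Rational(1, 2)))), -1199) = Add(1527526, Mul(-2398, Pow(3, Rational(1, 2))))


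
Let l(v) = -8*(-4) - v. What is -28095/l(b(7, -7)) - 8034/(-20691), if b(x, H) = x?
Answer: -38740853/34485 ≈ -1123.4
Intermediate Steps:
l(v) = 32 - v
-28095/l(b(7, -7)) - 8034/(-20691) = -28095/(32 - 1*7) - 8034/(-20691) = -28095/(32 - 7) - 8034*(-1/20691) = -28095/25 + 2678/6897 = -28095*1/25 + 2678/6897 = -5619/5 + 2678/6897 = -38740853/34485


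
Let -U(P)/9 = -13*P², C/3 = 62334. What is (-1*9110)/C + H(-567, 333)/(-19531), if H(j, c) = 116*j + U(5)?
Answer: 5787293642/1826168031 ≈ 3.1691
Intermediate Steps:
C = 187002 (C = 3*62334 = 187002)
U(P) = 117*P² (U(P) = -(-117)*P² = 117*P²)
H(j, c) = 2925 + 116*j (H(j, c) = 116*j + 117*5² = 116*j + 117*25 = 116*j + 2925 = 2925 + 116*j)
(-1*9110)/C + H(-567, 333)/(-19531) = -1*9110/187002 + (2925 + 116*(-567))/(-19531) = -9110*1/187002 + (2925 - 65772)*(-1/19531) = -4555/93501 - 62847*(-1/19531) = -4555/93501 + 62847/19531 = 5787293642/1826168031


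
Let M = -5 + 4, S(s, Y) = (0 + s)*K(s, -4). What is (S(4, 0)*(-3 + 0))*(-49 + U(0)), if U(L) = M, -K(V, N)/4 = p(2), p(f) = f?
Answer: -4800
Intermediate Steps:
K(V, N) = -8 (K(V, N) = -4*2 = -8)
S(s, Y) = -8*s (S(s, Y) = (0 + s)*(-8) = s*(-8) = -8*s)
M = -1
U(L) = -1
(S(4, 0)*(-3 + 0))*(-49 + U(0)) = ((-8*4)*(-3 + 0))*(-49 - 1) = -32*(-3)*(-50) = 96*(-50) = -4800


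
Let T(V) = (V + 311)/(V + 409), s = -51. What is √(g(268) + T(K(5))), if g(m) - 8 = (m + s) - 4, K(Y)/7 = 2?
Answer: 4*√275561/141 ≈ 14.892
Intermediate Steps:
K(Y) = 14 (K(Y) = 7*2 = 14)
T(V) = (311 + V)/(409 + V)
g(m) = -47 + m (g(m) = 8 + ((m - 51) - 4) = 8 + ((-51 + m) - 4) = 8 + (-55 + m) = -47 + m)
√(g(268) + T(K(5))) = √((-47 + 268) + (311 + 14)/(409 + 14)) = √(221 + 325/423) = √(93808/423) = 4*√275561/141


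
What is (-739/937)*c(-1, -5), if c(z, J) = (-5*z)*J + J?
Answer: 22170/937 ≈ 23.661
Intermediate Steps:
c(z, J) = J - 5*J*z (c(z, J) = -5*J*z + J = J - 5*J*z)
(-739/937)*c(-1, -5) = (-739/937)*(-5*(1 - 5*(-1))) = (-739*1/937)*(-5*(1 + 5)) = -(-3695)*6/937 = -739/937*(-30) = 22170/937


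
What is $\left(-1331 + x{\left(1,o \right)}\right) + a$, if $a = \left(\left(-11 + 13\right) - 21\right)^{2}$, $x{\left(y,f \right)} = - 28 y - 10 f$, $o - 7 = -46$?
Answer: $-608$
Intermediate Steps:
$o = -39$ ($o = 7 - 46 = -39$)
$a = 361$ ($a = \left(2 - 21\right)^{2} = \left(-19\right)^{2} = 361$)
$\left(-1331 + x{\left(1,o \right)}\right) + a = \left(-1331 - -362\right) + 361 = \left(-1331 + \left(-28 + 390\right)\right) + 361 = \left(-1331 + 362\right) + 361 = -969 + 361 = -608$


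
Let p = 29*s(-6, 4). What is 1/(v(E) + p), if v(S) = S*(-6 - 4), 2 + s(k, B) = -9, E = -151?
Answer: 1/1191 ≈ 0.00083963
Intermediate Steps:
s(k, B) = -11 (s(k, B) = -2 - 9 = -11)
v(S) = -10*S (v(S) = S*(-10) = -10*S)
p = -319 (p = 29*(-11) = -319)
1/(v(E) + p) = 1/(-10*(-151) - 319) = 1/(1510 - 319) = 1/1191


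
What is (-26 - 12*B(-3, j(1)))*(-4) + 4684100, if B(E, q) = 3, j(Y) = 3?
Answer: 4684348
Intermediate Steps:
(-26 - 12*B(-3, j(1)))*(-4) + 4684100 = (-26 - 12*3)*(-4) + 4684100 = (-26 - 36)*(-4) + 4684100 = -62*(-4) + 4684100 = 248 + 4684100 = 4684348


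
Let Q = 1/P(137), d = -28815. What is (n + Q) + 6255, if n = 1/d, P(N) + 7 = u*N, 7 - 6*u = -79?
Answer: 42319844533/6765762 ≈ 6255.0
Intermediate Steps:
u = 43/3 (u = 7/6 - ⅙*(-79) = 7/6 + 79/6 = 43/3 ≈ 14.333)
P(N) = -7 + 43*N/3
Q = 3/5870 (Q = 1/(-7 + (43/3)*137) = 1/(-7 + 5891/3) = 1/(5870/3) = 3/5870 ≈ 0.00051107)
n = -1/28815 (n = 1/(-28815) = -1/28815 ≈ -3.4704e-5)
(n + Q) + 6255 = (-1/28815 + 3/5870) + 6255 = 3223/6765762 + 6255 = 42319844533/6765762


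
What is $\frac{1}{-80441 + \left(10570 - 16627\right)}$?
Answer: $- \frac{1}{86498} \approx -1.1561 \cdot 10^{-5}$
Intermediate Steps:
$\frac{1}{-80441 + \left(10570 - 16627\right)} = \frac{1}{-80441 - 6057} = \frac{1}{-86498} = - \frac{1}{86498}$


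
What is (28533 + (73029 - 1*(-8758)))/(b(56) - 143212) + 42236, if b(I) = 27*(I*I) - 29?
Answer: 353372852/8367 ≈ 42234.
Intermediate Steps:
b(I) = -29 + 27*I² (b(I) = 27*I² - 29 = -29 + 27*I²)
(28533 + (73029 - 1*(-8758)))/(b(56) - 143212) + 42236 = (28533 + (73029 - 1*(-8758)))/((-29 + 27*56²) - 143212) + 42236 = (28533 + (73029 + 8758))/((-29 + 27*3136) - 143212) + 42236 = (28533 + 81787)/((-29 + 84672) - 143212) + 42236 = 110320/(84643 - 143212) + 42236 = 110320/(-58569) + 42236 = 110320*(-1/58569) + 42236 = -15760/8367 + 42236 = 353372852/8367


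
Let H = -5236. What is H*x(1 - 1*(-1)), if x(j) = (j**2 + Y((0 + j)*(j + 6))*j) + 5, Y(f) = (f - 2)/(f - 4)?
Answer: -178024/3 ≈ -59341.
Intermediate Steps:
Y(f) = (-2 + f)/(-4 + f)
x(j) = 5 + j**2 + j*(-2 + j*(6 + j))/(-4 + j*(6 + j)) (x(j) = (j**2 + ((-2 + (0 + j)*(j + 6))/(-4 + (0 + j)*(j + 6)))*j) + 5 = (j**2 + ((-2 + j*(6 + j))/(-4 + j*(6 + j)))*j) + 5 = (j**2 + j*(-2 + j*(6 + j))/(-4 + j*(6 + j))) + 5 = 5 + j**2 + j*(-2 + j*(6 + j))/(-4 + j*(6 + j)))
H*x(1 - 1*(-1)) = -5236*((1 - 1*(-1))*(-2 + (1 - 1*(-1))*(6 + (1 - 1*(-1)))) + (-4 + (1 - 1*(-1))*(6 + (1 - 1*(-1))))*(5 + (1 - 1*(-1))**2))/(-4 + (1 - 1*(-1))*(6 + (1 - 1*(-1)))) = -5236*((1 + 1)*(-2 + (1 + 1)*(6 + (1 + 1))) + (-4 + (1 + 1)*(6 + (1 + 1)))*(5 + (1 + 1)**2))/(-4 + (1 + 1)*(6 + (1 + 1))) = -5236*(2*(-2 + 2*(6 + 2)) + (-4 + 2*(6 + 2))*(5 + 2**2))/(-4 + 2*(6 + 2)) = -5236*(2*(-2 + 2*8) + (-4 + 2*8)*(5 + 4))/(-4 + 2*8) = -5236*(2*(-2 + 16) + (-4 + 16)*9)/(-4 + 16) = -5236*(2*14 + 12*9)/12 = -1309*(28 + 108)/3 = -1309*136/3 = -5236*34/3 = -178024/3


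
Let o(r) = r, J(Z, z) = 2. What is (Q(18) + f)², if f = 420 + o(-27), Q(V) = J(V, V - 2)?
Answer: 156025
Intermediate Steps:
Q(V) = 2
f = 393 (f = 420 - 27 = 393)
(Q(18) + f)² = (2 + 393)² = 395² = 156025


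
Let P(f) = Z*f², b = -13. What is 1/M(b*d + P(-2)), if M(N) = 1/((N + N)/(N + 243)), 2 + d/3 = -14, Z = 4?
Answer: 1280/883 ≈ 1.4496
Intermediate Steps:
d = -48 (d = -6 + 3*(-14) = -6 - 42 = -48)
P(f) = 4*f²
M(N) = (243 + N)/(2*N) (M(N) = 1/((2*N)/(243 + N)) = 1/(2*N/(243 + N)) = (243 + N)/(2*N))
1/M(b*d + P(-2)) = 1/((243 + (-13*(-48) + 4*(-2)²))/(2*(-13*(-48) + 4*(-2)²))) = 1/((243 + (624 + 4*4))/(2*(624 + 4*4))) = 1/((243 + (624 + 16))/(2*(624 + 16))) = 1/((½)*(243 + 640)/640) = 1/((½)*(1/640)*883) = 1/(883/1280) = 1280/883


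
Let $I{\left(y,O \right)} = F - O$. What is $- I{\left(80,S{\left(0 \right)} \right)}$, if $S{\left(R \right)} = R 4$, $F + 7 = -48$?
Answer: $55$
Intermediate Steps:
$F = -55$ ($F = -7 - 48 = -55$)
$S{\left(R \right)} = 4 R$
$I{\left(y,O \right)} = -55 - O$
$- I{\left(80,S{\left(0 \right)} \right)} = - (-55 - 4 \cdot 0) = - (-55 - 0) = - (-55 + 0) = \left(-1\right) \left(-55\right) = 55$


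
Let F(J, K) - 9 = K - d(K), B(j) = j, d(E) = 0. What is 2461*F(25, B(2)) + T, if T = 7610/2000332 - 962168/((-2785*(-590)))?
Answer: 22244070769465881/821711381450 ≈ 27070.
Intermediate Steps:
F(J, K) = 9 + K (F(J, K) = 9 + (K - 1*0) = 9 + (K + 0) = 9 + K)
T = -478037767069/821711381450 (T = 7610*(1/2000332) - 962168/1643150 = 3805/1000166 - 962168*1/1643150 = 3805/1000166 - 481084/821575 = -478037767069/821711381450 ≈ -0.58176)
2461*F(25, B(2)) + T = 2461*(9 + 2) - 478037767069/821711381450 = 2461*11 - 478037767069/821711381450 = 27071 - 478037767069/821711381450 = 22244070769465881/821711381450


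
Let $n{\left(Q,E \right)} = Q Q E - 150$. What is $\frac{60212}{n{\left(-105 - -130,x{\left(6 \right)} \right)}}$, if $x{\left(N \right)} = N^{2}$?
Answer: $\frac{30106}{11175} \approx 2.694$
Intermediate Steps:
$n{\left(Q,E \right)} = -150 + E Q^{2}$ ($n{\left(Q,E \right)} = Q^{2} E - 150 = E Q^{2} - 150 = -150 + E Q^{2}$)
$\frac{60212}{n{\left(-105 - -130,x{\left(6 \right)} \right)}} = \frac{60212}{-150 + 6^{2} \left(-105 - -130\right)^{2}} = \frac{60212}{-150 + 36 \left(-105 + 130\right)^{2}} = \frac{60212}{-150 + 36 \cdot 25^{2}} = \frac{60212}{-150 + 36 \cdot 625} = \frac{60212}{-150 + 22500} = \frac{60212}{22350} = 60212 \cdot \frac{1}{22350} = \frac{30106}{11175}$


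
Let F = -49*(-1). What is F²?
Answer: 2401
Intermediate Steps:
F = 49 (F = -7*(-7) = 49)
F² = 49² = 2401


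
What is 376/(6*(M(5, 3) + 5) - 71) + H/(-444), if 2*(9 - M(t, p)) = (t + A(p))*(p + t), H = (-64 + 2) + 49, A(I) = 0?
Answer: -165553/47508 ≈ -3.4847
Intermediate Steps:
H = -13 (H = -62 + 49 = -13)
M(t, p) = 9 - t*(p + t)/2 (M(t, p) = 9 - (t + 0)*(p + t)/2 = 9 - t*(p + t)/2)
376/(6*(M(5, 3) + 5) - 71) + H/(-444) = 376/(6*((9 - 1/2*5**2 - 1/2*3*5) + 5) - 71) - 13/(-444) = 376/(6*((9 - 1/2*25 - 15/2) + 5) - 71) - 13*(-1/444) = 376/(6*((9 - 25/2 - 15/2) + 5) - 71) + 13/444 = 376/(6*(-11 + 5) - 71) + 13/444 = 376/(6*(-6) - 71) + 13/444 = 376/(-36 - 71) + 13/444 = 376/(-107) + 13/444 = 376*(-1/107) + 13/444 = -376/107 + 13/444 = -165553/47508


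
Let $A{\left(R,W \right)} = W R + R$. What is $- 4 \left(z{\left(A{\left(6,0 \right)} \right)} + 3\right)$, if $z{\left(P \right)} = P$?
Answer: $-36$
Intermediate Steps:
$A{\left(R,W \right)} = R + R W$ ($A{\left(R,W \right)} = R W + R = R + R W$)
$- 4 \left(z{\left(A{\left(6,0 \right)} \right)} + 3\right) = - 4 \left(6 \left(1 + 0\right) + 3\right) = - 4 \left(6 \cdot 1 + 3\right) = - 4 \left(6 + 3\right) = \left(-4\right) 9 = -36$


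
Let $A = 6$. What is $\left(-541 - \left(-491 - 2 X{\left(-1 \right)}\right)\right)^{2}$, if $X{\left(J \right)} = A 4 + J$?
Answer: $16$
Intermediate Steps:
$X{\left(J \right)} = 24 + J$ ($X{\left(J \right)} = 6 \cdot 4 + J = 24 + J$)
$\left(-541 - \left(-491 - 2 X{\left(-1 \right)}\right)\right)^{2} = \left(-541 + \left(494 - \left(3 - 2 \left(24 - 1\right)\right)\right)\right)^{2} = \left(-541 + \left(494 - \left(3 - 46\right)\right)\right)^{2} = \left(-541 + \left(494 - -43\right)\right)^{2} = \left(-541 + \left(494 + 43\right)\right)^{2} = \left(-541 + 537\right)^{2} = \left(-4\right)^{2} = 16$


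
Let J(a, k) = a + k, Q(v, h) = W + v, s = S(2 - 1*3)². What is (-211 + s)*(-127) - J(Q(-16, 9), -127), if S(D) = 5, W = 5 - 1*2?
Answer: 23762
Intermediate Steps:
W = 3 (W = 5 - 2 = 3)
s = 25 (s = 5² = 25)
Q(v, h) = 3 + v
(-211 + s)*(-127) - J(Q(-16, 9), -127) = (-211 + 25)*(-127) - ((3 - 16) - 127) = -186*(-127) - (-13 - 127) = 23622 - 1*(-140) = 23622 + 140 = 23762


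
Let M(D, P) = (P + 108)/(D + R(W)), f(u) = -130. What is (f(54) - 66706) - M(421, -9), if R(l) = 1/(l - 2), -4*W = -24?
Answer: -112619056/1685 ≈ -66836.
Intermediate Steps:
W = 6 (W = -¼*(-24) = 6)
R(l) = 1/(-2 + l)
M(D, P) = (108 + P)/(¼ + D) (M(D, P) = (P + 108)/(D + 1/(-2 + 6)) = (108 + P)/(D + 1/4) = (108 + P)/(D + ¼) = (108 + P)/(¼ + D))
(f(54) - 66706) - M(421, -9) = (-130 - 66706) - 4*(108 - 9)/(1 + 4*421) = -66836 - 4*99/(1 + 1684) = -66836 - 4*99/1685 = -66836 - 1*396/1685 = -66836 - 396/1685 = -112619056/1685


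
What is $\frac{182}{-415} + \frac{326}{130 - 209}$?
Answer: $- \frac{149668}{32785} \approx -4.5651$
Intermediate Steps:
$\frac{182}{-415} + \frac{326}{130 - 209} = 182 \left(- \frac{1}{415}\right) + \frac{326}{130 - 209} = - \frac{182}{415} + \frac{326}{-79} = - \frac{182}{415} + 326 \left(- \frac{1}{79}\right) = - \frac{182}{415} - \frac{326}{79} = - \frac{149668}{32785}$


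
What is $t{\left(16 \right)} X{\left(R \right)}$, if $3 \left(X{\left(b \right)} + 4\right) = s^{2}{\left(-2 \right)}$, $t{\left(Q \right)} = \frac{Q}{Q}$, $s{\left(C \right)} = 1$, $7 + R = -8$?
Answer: $- \frac{11}{3} \approx -3.6667$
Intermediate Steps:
$R = -15$ ($R = -7 - 8 = -15$)
$t{\left(Q \right)} = 1$
$X{\left(b \right)} = - \frac{11}{3}$ ($X{\left(b \right)} = -4 + \frac{1^{2}}{3} = -4 + \frac{1}{3} \cdot 1 = -4 + \frac{1}{3} = - \frac{11}{3}$)
$t{\left(16 \right)} X{\left(R \right)} = 1 \left(- \frac{11}{3}\right) = - \frac{11}{3}$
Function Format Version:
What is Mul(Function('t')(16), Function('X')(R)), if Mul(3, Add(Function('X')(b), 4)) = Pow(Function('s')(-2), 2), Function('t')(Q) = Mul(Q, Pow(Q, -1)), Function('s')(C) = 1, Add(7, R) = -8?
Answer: Rational(-11, 3) ≈ -3.6667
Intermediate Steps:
R = -15 (R = Add(-7, -8) = -15)
Function('t')(Q) = 1
Function('X')(b) = Rational(-11, 3) (Function('X')(b) = Add(-4, Mul(Rational(1, 3), Pow(1, 2))) = Add(-4, Mul(Rational(1, 3), 1)) = Add(-4, Rational(1, 3)) = Rational(-11, 3))
Mul(Function('t')(16), Function('X')(R)) = Mul(1, Rational(-11, 3)) = Rational(-11, 3)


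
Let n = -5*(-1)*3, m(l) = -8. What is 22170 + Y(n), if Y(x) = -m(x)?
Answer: 22178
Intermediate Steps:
n = 15 (n = 5*3 = 15)
Y(x) = 8 (Y(x) = -1*(-8) = 8)
22170 + Y(n) = 22170 + 8 = 22178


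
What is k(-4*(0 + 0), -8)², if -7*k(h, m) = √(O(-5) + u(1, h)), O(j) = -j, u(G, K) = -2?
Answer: 3/49 ≈ 0.061224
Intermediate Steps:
k(h, m) = -√3/7 (k(h, m) = -√(-1*(-5) - 2)/7 = -√(5 - 2)/7 = -√3/7)
k(-4*(0 + 0), -8)² = (-√3/7)² = 3/49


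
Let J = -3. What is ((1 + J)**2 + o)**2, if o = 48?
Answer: 2704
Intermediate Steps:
((1 + J)**2 + o)**2 = ((1 - 3)**2 + 48)**2 = ((-2)**2 + 48)**2 = (4 + 48)**2 = 52**2 = 2704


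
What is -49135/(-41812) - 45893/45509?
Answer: 317206599/1902822308 ≈ 0.16670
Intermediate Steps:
-49135/(-41812) - 45893/45509 = -49135*(-1/41812) - 45893*1/45509 = 49135/41812 - 45893/45509 = 317206599/1902822308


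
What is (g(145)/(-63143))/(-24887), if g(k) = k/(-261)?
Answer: -5/14142958569 ≈ -3.5353e-10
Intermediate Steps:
g(k) = -k/261 (g(k) = k*(-1/261) = -k/261)
(g(145)/(-63143))/(-24887) = (-1/261*145/(-63143))/(-24887) = -5/9*(-1/63143)*(-1/24887) = (5/568287)*(-1/24887) = -5/14142958569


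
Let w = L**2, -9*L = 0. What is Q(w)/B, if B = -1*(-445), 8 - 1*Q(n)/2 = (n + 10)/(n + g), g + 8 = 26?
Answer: 134/4005 ≈ 0.033458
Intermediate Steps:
L = 0 (L = -1/9*0 = 0)
g = 18 (g = -8 + 26 = 18)
w = 0 (w = 0**2 = 0)
Q(n) = 16 - 2*(10 + n)/(18 + n) (Q(n) = 16 - 2*(n + 10)/(n + 18) = 16 - 2*(10 + n)/(18 + n))
B = 445
Q(w)/B = (2*(134 + 7*0)/(18 + 0))/445 = (2*(134 + 0)/18)*(1/445) = (2*(1/18)*134)*(1/445) = (134/9)*(1/445) = 134/4005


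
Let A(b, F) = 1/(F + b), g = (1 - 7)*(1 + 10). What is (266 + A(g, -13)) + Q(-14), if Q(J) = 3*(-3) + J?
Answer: 19196/79 ≈ 242.99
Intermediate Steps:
Q(J) = -9 + J
g = -66 (g = -6*11 = -66)
(266 + A(g, -13)) + Q(-14) = (266 + 1/(-13 - 66)) + (-9 - 14) = (266 + 1/(-79)) - 23 = (266 - 1/79) - 23 = 21013/79 - 23 = 19196/79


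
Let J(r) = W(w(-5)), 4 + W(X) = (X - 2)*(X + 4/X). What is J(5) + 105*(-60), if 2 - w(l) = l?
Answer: -43863/7 ≈ -6266.1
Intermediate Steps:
w(l) = 2 - l
W(X) = -4 + (-2 + X)*(X + 4/X) (W(X) = -4 + (X - 2)*(X + 4/X) = -4 + (-2 + X)*(X + 4/X))
J(r) = 237/7 (J(r) = (-8 + (2 - 1*(-5))**2*(-2 + (2 - 1*(-5))))/(2 - 1*(-5)) = (-8 + (2 + 5)**2*(-2 + (2 + 5)))/(2 + 5) = (-8 + 7**2*(-2 + 7))/7 = (-8 + 49*5)/7 = (-8 + 245)/7 = (1/7)*237 = 237/7)
J(5) + 105*(-60) = 237/7 + 105*(-60) = 237/7 - 6300 = -43863/7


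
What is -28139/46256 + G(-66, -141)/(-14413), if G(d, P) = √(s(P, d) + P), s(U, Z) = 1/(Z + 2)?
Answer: -28139/46256 - 95*I/115304 ≈ -0.60833 - 0.00082391*I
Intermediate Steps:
s(U, Z) = 1/(2 + Z)
G(d, P) = √(P + 1/(2 + d)) (G(d, P) = √(1/(2 + d) + P) = √(P + 1/(2 + d)))
-28139/46256 + G(-66, -141)/(-14413) = -28139/46256 + √((1 - 141*(2 - 66))/(2 - 66))/(-14413) = -28139*1/46256 + √((1 - 141*(-64))/(-64))*(-1/14413) = -28139/46256 + √(-(1 + 9024)/64)*(-1/14413) = -28139/46256 + √(-1/64*9025)*(-1/14413) = -28139/46256 + √(-9025/64)*(-1/14413) = -28139/46256 + (95*I/8)*(-1/14413) = -28139/46256 - 95*I/115304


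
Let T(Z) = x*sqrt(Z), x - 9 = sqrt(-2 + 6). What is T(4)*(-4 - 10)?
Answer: -308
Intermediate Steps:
x = 11 (x = 9 + sqrt(-2 + 6) = 9 + sqrt(4) = 9 + 2 = 11)
T(Z) = 11*sqrt(Z)
T(4)*(-4 - 10) = (11*sqrt(4))*(-4 - 10) = (11*2)*(-14) = 22*(-14) = -308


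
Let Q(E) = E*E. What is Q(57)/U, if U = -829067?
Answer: -3249/829067 ≈ -0.0039189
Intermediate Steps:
Q(E) = E²
Q(57)/U = 57²/(-829067) = 3249*(-1/829067) = -3249/829067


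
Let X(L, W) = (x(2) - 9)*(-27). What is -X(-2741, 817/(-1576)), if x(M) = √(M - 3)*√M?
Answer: -243 + 27*I*√2 ≈ -243.0 + 38.184*I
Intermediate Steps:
x(M) = √M*√(-3 + M) (x(M) = √(-3 + M)*√M = √M*√(-3 + M))
X(L, W) = 243 - 27*I*√2 (X(L, W) = (√2*√(-3 + 2) - 9)*(-27) = (√2*√(-1) - 9)*(-27) = (√2*I - 9)*(-27) = (I*√2 - 9)*(-27) = (-9 + I*√2)*(-27) = 243 - 27*I*√2)
-X(-2741, 817/(-1576)) = -(243 - 27*I*√2) = -243 + 27*I*√2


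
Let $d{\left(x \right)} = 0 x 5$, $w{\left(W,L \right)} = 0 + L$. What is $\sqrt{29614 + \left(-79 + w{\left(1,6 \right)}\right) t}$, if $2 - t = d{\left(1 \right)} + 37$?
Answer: $\sqrt{32169} \approx 179.36$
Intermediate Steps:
$w{\left(W,L \right)} = L$
$d{\left(x \right)} = 0$ ($d{\left(x \right)} = 0 \cdot 5 = 0$)
$t = -35$ ($t = 2 - \left(0 + 37\right) = 2 - 37 = -35$)
$\sqrt{29614 + \left(-79 + w{\left(1,6 \right)}\right) t} = \sqrt{29614 + \left(-79 + 6\right) \left(-35\right)} = \sqrt{29614 - -2555} = \sqrt{29614 + 2555} = \sqrt{32169}$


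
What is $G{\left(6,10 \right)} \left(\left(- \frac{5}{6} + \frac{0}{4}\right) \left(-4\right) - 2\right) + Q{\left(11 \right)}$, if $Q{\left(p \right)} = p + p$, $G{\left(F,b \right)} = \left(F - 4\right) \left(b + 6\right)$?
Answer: $\frac{194}{3} \approx 64.667$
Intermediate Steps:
$G{\left(F,b \right)} = \left(-4 + F\right) \left(6 + b\right)$
$Q{\left(p \right)} = 2 p$
$G{\left(6,10 \right)} \left(\left(- \frac{5}{6} + \frac{0}{4}\right) \left(-4\right) - 2\right) + Q{\left(11 \right)} = \left(-24 - 40 + 6 \cdot 6 + 6 \cdot 10\right) \left(\left(- \frac{5}{6} + \frac{0}{4}\right) \left(-4\right) - 2\right) + 2 \cdot 11 = \left(-24 - 40 + 36 + 60\right) \left(\left(\left(-5\right) \frac{1}{6} + 0 \cdot \frac{1}{4}\right) \left(-4\right) - 2\right) + 22 = 32 \left(\left(- \frac{5}{6} + 0\right) \left(-4\right) - 2\right) + 22 = 32 \left(\left(- \frac{5}{6}\right) \left(-4\right) - 2\right) + 22 = 32 \left(\frac{10}{3} - 2\right) + 22 = 32 \cdot \frac{4}{3} + 22 = \frac{128}{3} + 22 = \frac{194}{3}$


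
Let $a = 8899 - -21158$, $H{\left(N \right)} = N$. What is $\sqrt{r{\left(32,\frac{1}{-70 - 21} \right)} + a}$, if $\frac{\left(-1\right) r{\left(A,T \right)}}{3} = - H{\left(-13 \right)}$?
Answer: $\sqrt{30018} \approx 173.26$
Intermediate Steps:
$r{\left(A,T \right)} = -39$ ($r{\left(A,T \right)} = - 3 \left(\left(-1\right) \left(-13\right)\right) = \left(-3\right) 13 = -39$)
$a = 30057$ ($a = 8899 + 21158 = 30057$)
$\sqrt{r{\left(32,\frac{1}{-70 - 21} \right)} + a} = \sqrt{-39 + 30057} = \sqrt{30018}$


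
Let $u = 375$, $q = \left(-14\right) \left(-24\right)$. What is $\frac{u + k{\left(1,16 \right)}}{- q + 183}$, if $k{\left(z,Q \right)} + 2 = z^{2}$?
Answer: $- \frac{22}{9} \approx -2.4444$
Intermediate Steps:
$k{\left(z,Q \right)} = -2 + z^{2}$
$q = 336$
$\frac{u + k{\left(1,16 \right)}}{- q + 183} = \frac{375 - \left(2 - 1^{2}\right)}{\left(-1\right) 336 + 183} = \frac{375 + \left(-2 + 1\right)}{-336 + 183} = \frac{375 - 1}{-153} = 374 \left(- \frac{1}{153}\right) = - \frac{22}{9}$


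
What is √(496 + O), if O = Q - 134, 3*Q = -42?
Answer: 2*√87 ≈ 18.655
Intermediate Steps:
Q = -14 (Q = (⅓)*(-42) = -14)
O = -148 (O = -14 - 134 = -148)
√(496 + O) = √(496 - 148) = √348 = 2*√87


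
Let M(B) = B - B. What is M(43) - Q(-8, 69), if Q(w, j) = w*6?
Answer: 48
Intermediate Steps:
M(B) = 0
Q(w, j) = 6*w
M(43) - Q(-8, 69) = 0 - 6*(-8) = 0 - 1*(-48) = 0 + 48 = 48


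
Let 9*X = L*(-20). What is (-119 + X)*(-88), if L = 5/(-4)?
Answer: 92048/9 ≈ 10228.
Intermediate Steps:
L = -5/4 (L = 5*(-1/4) = -5/4 ≈ -1.2500)
X = 25/9 (X = (-5/4*(-20))/9 = (1/9)*25 = 25/9 ≈ 2.7778)
(-119 + X)*(-88) = (-119 + 25/9)*(-88) = -1046/9*(-88) = 92048/9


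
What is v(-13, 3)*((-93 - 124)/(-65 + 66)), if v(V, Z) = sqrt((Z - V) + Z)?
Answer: -217*sqrt(19) ≈ -945.88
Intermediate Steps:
v(V, Z) = sqrt(-V + 2*Z)
v(-13, 3)*((-93 - 124)/(-65 + 66)) = sqrt(-1*(-13) + 2*3)*((-93 - 124)/(-65 + 66)) = sqrt(13 + 6)*(-217/1) = sqrt(19)*(-217*1) = sqrt(19)*(-217) = -217*sqrt(19)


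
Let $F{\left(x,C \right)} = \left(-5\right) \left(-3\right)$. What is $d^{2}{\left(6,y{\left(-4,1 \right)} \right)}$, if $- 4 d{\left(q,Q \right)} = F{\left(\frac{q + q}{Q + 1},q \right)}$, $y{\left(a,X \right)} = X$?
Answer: $\frac{225}{16} \approx 14.063$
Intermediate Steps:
$F{\left(x,C \right)} = 15$
$d{\left(q,Q \right)} = - \frac{15}{4}$ ($d{\left(q,Q \right)} = \left(- \frac{1}{4}\right) 15 = - \frac{15}{4}$)
$d^{2}{\left(6,y{\left(-4,1 \right)} \right)} = \left(- \frac{15}{4}\right)^{2} = \frac{225}{16}$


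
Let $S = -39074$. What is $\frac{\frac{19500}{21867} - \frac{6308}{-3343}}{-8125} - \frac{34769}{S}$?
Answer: $\frac{983003149534141}{1105140586176250} \approx 0.88948$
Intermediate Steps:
$\frac{\frac{19500}{21867} - \frac{6308}{-3343}}{-8125} - \frac{34769}{S} = \frac{\frac{19500}{21867} - \frac{6308}{-3343}}{-8125} - \frac{34769}{-39074} = \left(19500 \cdot \frac{1}{21867} - - \frac{6308}{3343}\right) \left(- \frac{1}{8125}\right) - - \frac{4967}{5582} = \left(\frac{6500}{7289} + \frac{6308}{3343}\right) \left(- \frac{1}{8125}\right) + \frac{4967}{5582} = \frac{67708512}{24367127} \left(- \frac{1}{8125}\right) + \frac{4967}{5582} = - \frac{67708512}{197982906875} + \frac{4967}{5582} = \frac{983003149534141}{1105140586176250}$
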